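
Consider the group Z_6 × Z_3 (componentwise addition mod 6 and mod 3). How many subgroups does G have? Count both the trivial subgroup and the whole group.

12

|G| = 18, so by Lagrange every subgroup order divides 18. Divisors: 1, 2, 3, 6, 9, 18.
Subgroups by order — order 1: 1; order 2: 1; order 3: 4; order 6: 4; order 9: 1; order 18: 1.
Total: 1 + 1 + 4 + 4 + 1 + 1 = 12.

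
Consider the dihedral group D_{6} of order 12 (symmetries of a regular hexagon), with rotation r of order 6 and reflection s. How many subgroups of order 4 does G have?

3

|G| = 12 and 4 | 12, so subgroups of order 4 are possible by Lagrange.
The subgroups of order 4 are: {e, r^3, r^2s, r^5s}; {e, r^3, s, r^3s}; {e, r^3, rs, r^4s}.
So G has 3 subgroups of order 4.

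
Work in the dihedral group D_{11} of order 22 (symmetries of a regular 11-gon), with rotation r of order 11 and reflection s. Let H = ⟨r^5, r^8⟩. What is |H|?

11

|⟨r^5⟩| = 11 and |⟨r^8⟩| = 11, so |H| is a multiple of lcm(11, 11) = 11 and divides |G| = 22.
Closing under the operation: H = {e, r, r^2, r^3, r^4, r^5, r^6, r^7, r^8, r^9, r^10}, so |H| = 11.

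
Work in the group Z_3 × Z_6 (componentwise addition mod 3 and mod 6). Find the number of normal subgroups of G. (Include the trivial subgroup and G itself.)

G is abelian, so every subgroup is normal.
G has 12 subgroups in total, hence 12 normal subgroups.

12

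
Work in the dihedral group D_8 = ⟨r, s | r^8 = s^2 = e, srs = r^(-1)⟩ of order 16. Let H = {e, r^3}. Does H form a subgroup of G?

No

r^3 ∈ H but its inverse r^5 ∉ H, so H is not a subgroup.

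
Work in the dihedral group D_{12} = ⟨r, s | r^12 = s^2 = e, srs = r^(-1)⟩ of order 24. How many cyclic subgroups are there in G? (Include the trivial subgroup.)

18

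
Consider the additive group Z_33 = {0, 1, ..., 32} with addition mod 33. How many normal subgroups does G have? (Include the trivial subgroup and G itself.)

G is abelian, so every subgroup is normal.
G has 4 subgroups in total, hence 4 normal subgroups.

4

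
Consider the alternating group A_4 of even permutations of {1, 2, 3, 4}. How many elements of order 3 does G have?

8

The elements of order 3 are: (2 3 4), (2 4 3), (1 2 3), (1 2 4), (1 3 2), (1 3 4), (1 4 2), (1 4 3).
That's 8.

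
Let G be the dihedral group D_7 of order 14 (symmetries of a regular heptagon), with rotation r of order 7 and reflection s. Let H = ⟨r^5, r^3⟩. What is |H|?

7

|⟨r^5⟩| = 7 and |⟨r^3⟩| = 7, so |H| is a multiple of lcm(7, 7) = 7 and divides |G| = 14.
Closing under the operation: H = {e, r, r^2, r^3, r^4, r^5, r^6}, so |H| = 7.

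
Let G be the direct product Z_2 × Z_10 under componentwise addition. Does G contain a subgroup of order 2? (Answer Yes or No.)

2 | 20. A subgroup of order 2 is {(0,0), (0,5)}.

Yes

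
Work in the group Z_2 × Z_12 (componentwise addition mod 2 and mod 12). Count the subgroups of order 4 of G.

|G| = 24 and 4 | 24, so subgroups of order 4 are possible by Lagrange.
The subgroups of order 4 are: {(0,0), (0,3), (0,6), (0,9)}; {(0,0), (0,6), (1,0), (1,6)}; {(0,0), (0,6), (1,3), (1,9)}.
So G has 3 subgroups of order 4.

3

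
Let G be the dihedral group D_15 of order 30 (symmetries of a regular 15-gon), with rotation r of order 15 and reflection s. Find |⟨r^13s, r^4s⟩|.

10

|⟨r^13s⟩| = 2 and |⟨r^4s⟩| = 2, so |H| is a multiple of lcm(2, 2) = 2 and divides |G| = 30.
Closing under the operation: H = {e, r^3, r^6, r^9, r^12, rs, r^4s, r^7s, r^10s, r^13s}, so |H| = 10.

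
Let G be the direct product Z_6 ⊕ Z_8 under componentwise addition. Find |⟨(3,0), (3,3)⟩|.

|⟨(3,0)⟩| = 2 and |⟨(3,3)⟩| = 8, so |H| is a multiple of lcm(2, 8) = 8 and divides |G| = 48.
Closing under the operation: H = {(0,0), (0,1), (0,2), (0,3), (0,4), (0,5), (0,6), (0,7), (3,0), (3,1), (3,2), (3,3), (3,4), (3,5), (3,6), (3,7)}, so |H| = 16.

16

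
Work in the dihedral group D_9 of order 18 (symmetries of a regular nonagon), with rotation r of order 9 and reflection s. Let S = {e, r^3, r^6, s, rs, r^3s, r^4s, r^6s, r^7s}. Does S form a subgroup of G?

No

Closure fails: s · r^7s = r^2 ∉ S. So S is not a subgroup.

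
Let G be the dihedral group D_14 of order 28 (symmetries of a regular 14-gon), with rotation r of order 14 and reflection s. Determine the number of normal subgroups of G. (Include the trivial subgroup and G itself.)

7

G has 28 subgroups. Checking conjugation-invariance by order — order 1: 1/1 normal; order 2: 1/15 normal; order 4: 0/7 normal; order 7: 1/1 normal; order 14: 3/3 normal; order 28: 1/1 normal.
Total normal subgroups: 7.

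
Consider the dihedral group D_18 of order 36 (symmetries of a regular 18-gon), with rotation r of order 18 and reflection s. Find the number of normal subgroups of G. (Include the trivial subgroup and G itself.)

G has 45 subgroups. Checking conjugation-invariance by order — order 1: 1/1 normal; order 2: 1/19 normal; order 3: 1/1 normal; order 4: 0/9 normal; order 6: 1/7 normal; order 9: 1/1 normal; order 12: 0/3 normal; order 18: 3/3 normal; order 36: 1/1 normal.
Total normal subgroups: 9.

9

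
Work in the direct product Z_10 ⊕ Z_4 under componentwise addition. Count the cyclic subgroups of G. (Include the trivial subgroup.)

Group the elements of G by the cyclic subgroup they generate; each cyclic subgroup of order d accounts for φ(d) elements.
Cyclic subgroups by order — order 1: 1; order 2: 3; order 4: 2; order 5: 1; order 10: 3; order 20: 2.
Total: 12.

12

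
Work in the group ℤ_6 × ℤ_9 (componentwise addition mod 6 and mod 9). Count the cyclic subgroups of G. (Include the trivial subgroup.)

16

A cyclic subgroup of order d is generated by each of its φ(d) elements of order d, so the cyclic subgroups of order d number (#elements of order d)/φ(d).
Cyclic subgroups by order — order 1: 1; order 2: 1; order 3: 4; order 6: 4; order 9: 3; order 18: 3.
Total: 16.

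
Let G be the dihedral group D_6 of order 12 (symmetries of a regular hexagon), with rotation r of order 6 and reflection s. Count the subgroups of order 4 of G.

|G| = 12 and 4 | 12, so subgroups of order 4 are possible by Lagrange.
The subgroups of order 4 are: {e, r^3, r^2s, r^5s}; {e, r^3, s, r^3s}; {e, r^3, rs, r^4s}.
So G has 3 subgroups of order 4.

3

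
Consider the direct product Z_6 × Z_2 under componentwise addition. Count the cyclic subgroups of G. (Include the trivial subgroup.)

8

A cyclic subgroup of order d is generated by each of its φ(d) elements of order d, so the cyclic subgroups of order d number (#elements of order d)/φ(d).
Cyclic subgroups by order — order 1: 1; order 2: 3; order 3: 1; order 6: 3.
Total: 8.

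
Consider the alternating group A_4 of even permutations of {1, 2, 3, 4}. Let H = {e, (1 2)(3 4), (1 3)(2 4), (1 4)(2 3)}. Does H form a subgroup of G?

Yes

|H| = 4 divides |G| = 12, consistent with Lagrange.
H contains the identity, every element's inverse is in H, and H is closed under ∘: it is a subgroup.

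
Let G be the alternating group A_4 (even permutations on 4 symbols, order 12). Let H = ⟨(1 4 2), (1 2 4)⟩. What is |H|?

3

|⟨(1 4 2)⟩| = 3 and |⟨(1 2 4)⟩| = 3, so |H| is a multiple of lcm(3, 3) = 3 and divides |G| = 12.
Closing under the operation: H = {e, (1 2 4), (1 4 2)}, so |H| = 3.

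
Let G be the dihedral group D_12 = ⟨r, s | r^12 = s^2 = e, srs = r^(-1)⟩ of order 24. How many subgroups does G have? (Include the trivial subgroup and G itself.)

34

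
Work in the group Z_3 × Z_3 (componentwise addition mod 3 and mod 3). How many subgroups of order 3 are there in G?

|G| = 9 and 3 | 9, so subgroups of order 3 are possible by Lagrange.
The subgroups of order 3 are: {(0,0), (0,1), (0,2)}; {(0,0), (1,0), (2,0)}; {(0,0), (1,1), (2,2)}; {(0,0), (1,2), (2,1)}.
So G has 4 subgroups of order 3.

4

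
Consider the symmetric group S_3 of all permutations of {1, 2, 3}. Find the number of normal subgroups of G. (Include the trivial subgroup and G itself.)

G has 6 subgroups. Checking conjugation-invariance by order — order 1: 1/1 normal; order 2: 0/3 normal; order 3: 1/1 normal; order 6: 1/1 normal.
Total normal subgroups: 3.

3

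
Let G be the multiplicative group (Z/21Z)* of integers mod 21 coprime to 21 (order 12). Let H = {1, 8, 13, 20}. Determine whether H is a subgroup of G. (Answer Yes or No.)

|H| = 4 divides |G| = 12, consistent with Lagrange.
H contains the identity, every element's inverse is in H, and H is closed under ·: it is a subgroup.

Yes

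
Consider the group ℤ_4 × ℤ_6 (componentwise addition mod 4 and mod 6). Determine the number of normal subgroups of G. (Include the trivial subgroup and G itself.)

16

G is abelian, so every subgroup is normal.
G has 16 subgroups in total, hence 16 normal subgroups.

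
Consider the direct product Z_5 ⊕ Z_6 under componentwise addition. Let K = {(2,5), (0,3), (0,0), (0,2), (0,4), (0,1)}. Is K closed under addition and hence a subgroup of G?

(0,1) ∈ K but its inverse (0,5) ∉ K, so K is not a subgroup.

No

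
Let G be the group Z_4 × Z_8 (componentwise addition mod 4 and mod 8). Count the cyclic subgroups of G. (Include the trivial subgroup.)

Each element a generates a cyclic subgroup ⟨a⟩; distinct elements may generate the same one (a cyclic group of order d has φ(d) generators).
Cyclic subgroups by order — order 1: 1; order 2: 3; order 4: 6; order 8: 4.
Total: 14.

14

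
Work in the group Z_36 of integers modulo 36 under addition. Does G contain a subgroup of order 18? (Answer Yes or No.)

18 | 36. A subgroup of order 18 is {0, 2, 4, 6, 8, 10, 12, 14, 16, 18, 20, 22, 24, 26, 28, 30, 32, 34}.

Yes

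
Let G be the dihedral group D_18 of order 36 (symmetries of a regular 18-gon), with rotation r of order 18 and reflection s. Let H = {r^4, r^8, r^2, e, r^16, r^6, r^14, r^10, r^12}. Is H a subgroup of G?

|H| = 9 divides |G| = 36, consistent with Lagrange.
H contains the identity, every element's inverse is in H, and H is closed under ·: it is a subgroup.
In fact H = ⟨r^4⟩.

Yes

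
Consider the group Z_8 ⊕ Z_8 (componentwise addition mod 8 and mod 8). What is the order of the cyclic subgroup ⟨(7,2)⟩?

8

The order of (7,2) in Z_8 × Z_8 is lcm(ord(7) in Z_8, ord(2) in Z_8).
ord(7) = 8 and ord(2) = 4, so |⟨(7,2)⟩| = lcm(8, 4) = 8.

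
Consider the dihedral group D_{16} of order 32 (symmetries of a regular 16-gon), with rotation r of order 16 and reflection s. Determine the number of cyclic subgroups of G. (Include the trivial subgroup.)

21

Each element a generates a cyclic subgroup ⟨a⟩; distinct elements may generate the same one (a cyclic group of order d has φ(d) generators).
Cyclic subgroups by order — order 1: 1; order 2: 17; order 4: 1; order 8: 1; order 16: 1.
Total: 21.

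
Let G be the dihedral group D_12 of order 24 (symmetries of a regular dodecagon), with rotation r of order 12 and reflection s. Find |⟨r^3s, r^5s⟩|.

|⟨r^3s⟩| = 2 and |⟨r^5s⟩| = 2, so |H| is a multiple of lcm(2, 2) = 2 and divides |G| = 24.
Closing under the operation: H = {e, r^2, r^4, r^6, r^8, r^10, rs, r^3s, r^5s, r^7s, r^9s, r^11s}, so |H| = 12.

12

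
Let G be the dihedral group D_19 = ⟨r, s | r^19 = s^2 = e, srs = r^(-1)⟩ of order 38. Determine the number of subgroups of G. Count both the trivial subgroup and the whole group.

22

|G| = 38, so by Lagrange every subgroup order divides 38. Divisors: 1, 2, 19, 38.
Subgroups by order — order 1: 1; order 2: 19; order 19: 1; order 38: 1.
Total: 1 + 19 + 1 + 1 = 22.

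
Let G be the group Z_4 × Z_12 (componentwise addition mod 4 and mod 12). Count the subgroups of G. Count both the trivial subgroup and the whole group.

|G| = 48, so by Lagrange every subgroup order divides 48. Divisors: 1, 2, 3, 4, 6, 8, 12, 16, 24, 48.
Subgroups by order — order 1: 1; order 2: 3; order 3: 1; order 4: 7; order 6: 3; order 8: 3; order 12: 7; order 16: 1; order 24: 3; order 48: 1.
Total: 1 + 3 + 1 + 7 + 3 + 3 + 7 + 1 + 3 + 1 = 30.

30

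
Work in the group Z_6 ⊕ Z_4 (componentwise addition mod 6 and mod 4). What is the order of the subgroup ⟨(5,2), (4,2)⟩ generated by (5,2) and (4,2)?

|⟨(5,2)⟩| = 6 and |⟨(4,2)⟩| = 6, so |H| is a multiple of lcm(6, 6) = 6 and divides |G| = 24.
Closing under the operation: H = {(0,0), (0,2), (1,0), (1,2), (2,0), (2,2), (3,0), (3,2), (4,0), (4,2), (5,0), (5,2)}, so |H| = 12.

12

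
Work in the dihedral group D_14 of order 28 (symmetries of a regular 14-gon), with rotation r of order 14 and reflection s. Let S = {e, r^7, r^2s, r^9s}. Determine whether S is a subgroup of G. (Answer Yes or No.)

Yes

|S| = 4 divides |G| = 28, consistent with Lagrange.
S contains the identity, every element's inverse is in S, and S is closed under ·: it is a subgroup.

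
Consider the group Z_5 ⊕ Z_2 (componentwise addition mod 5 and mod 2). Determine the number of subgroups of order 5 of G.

1

|G| = 10 and 5 | 10, so subgroups of order 5 are possible by Lagrange.
The subgroups of order 5 are: {(0,0), (1,0), (2,0), (3,0), (4,0)}.
So G has 1 subgroup of order 5.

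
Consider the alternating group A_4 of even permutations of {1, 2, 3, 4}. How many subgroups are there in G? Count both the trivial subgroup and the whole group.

|G| = 12, so by Lagrange every subgroup order divides 12. Divisors: 1, 2, 3, 4, 6, 12.
Subgroups by order — order 1: 1; order 2: 3; order 3: 4; order 4: 1; order 6: 0; order 12: 1.
Total: 1 + 3 + 4 + 1 + 0 + 1 = 10.

10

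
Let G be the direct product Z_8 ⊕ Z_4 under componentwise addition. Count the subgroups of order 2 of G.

|G| = 32 and 2 | 32, so subgroups of order 2 are possible by Lagrange.
The subgroups of order 2 are: {(0,0), (0,2)}; {(0,0), (4,0)}; {(0,0), (4,2)}.
So G has 3 subgroups of order 2.

3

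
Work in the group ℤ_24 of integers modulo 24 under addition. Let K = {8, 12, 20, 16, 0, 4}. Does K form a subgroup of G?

Yes

|K| = 6 divides |G| = 24, consistent with Lagrange.
K contains the identity, every element's inverse is in K, and K is closed under +: it is a subgroup.
In fact K = ⟨4⟩.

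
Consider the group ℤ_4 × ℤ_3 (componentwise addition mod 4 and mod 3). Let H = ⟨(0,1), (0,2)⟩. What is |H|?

|⟨(0,1)⟩| = 3 and |⟨(0,2)⟩| = 3, so |H| is a multiple of lcm(3, 3) = 3 and divides |G| = 12.
Closing under the operation: H = {(0,0), (0,1), (0,2)}, so |H| = 3.

3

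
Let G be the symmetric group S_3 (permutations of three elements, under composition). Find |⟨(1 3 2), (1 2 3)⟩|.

3

|⟨(1 3 2)⟩| = 3 and |⟨(1 2 3)⟩| = 3, so |H| is a multiple of lcm(3, 3) = 3 and divides |G| = 6.
Closing under the operation: H = {e, (1 2 3), (1 3 2)}, so |H| = 3.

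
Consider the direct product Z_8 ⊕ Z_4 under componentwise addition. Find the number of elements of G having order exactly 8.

An element (a,b) has order lcm(ord(a), ord(b)); count pairs with lcm equal to 8.
Enumerating gives 16 such elements.

16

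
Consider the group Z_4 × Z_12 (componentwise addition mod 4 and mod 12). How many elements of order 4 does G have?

12

An element (a,b) has order lcm(ord(a), ord(b)); count pairs with lcm equal to 4.
Enumerating gives 12 such elements.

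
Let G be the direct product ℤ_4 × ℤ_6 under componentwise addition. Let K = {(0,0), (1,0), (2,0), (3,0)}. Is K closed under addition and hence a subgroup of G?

Yes

|K| = 4 divides |G| = 24, consistent with Lagrange.
K contains the identity, every element's inverse is in K, and K is closed under +: it is a subgroup.
In fact K = ⟨(1,0)⟩.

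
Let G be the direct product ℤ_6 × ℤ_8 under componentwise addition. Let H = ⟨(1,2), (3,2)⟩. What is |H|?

|⟨(1,2)⟩| = 12 and |⟨(3,2)⟩| = 4, so |H| is a multiple of lcm(12, 4) = 12 and divides |G| = 48.
Closing under the operation: H = {(0,0), (0,4), (1,2), (1,6), (2,0), (2,4), (3,2), (3,6), (4,0), (4,4), (5,2), (5,6)}, so |H| = 12.

12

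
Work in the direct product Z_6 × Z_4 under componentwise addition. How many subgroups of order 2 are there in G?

|G| = 24 and 2 | 24, so subgroups of order 2 are possible by Lagrange.
The subgroups of order 2 are: {(0,0), (0,2)}; {(0,0), (3,0)}; {(0,0), (3,2)}.
So G has 3 subgroups of order 2.

3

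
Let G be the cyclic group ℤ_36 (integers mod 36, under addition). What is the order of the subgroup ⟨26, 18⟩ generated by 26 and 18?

|⟨26⟩| = 18 and |⟨18⟩| = 2, so |H| is a multiple of lcm(18, 2) = 18 and divides |G| = 36.
Closing under the operation: H = {0, 2, 4, 6, 8, 10, 12, 14, 16, 18, 20, 22, 24, 26, 28, 30, 32, 34}, so |H| = 18.

18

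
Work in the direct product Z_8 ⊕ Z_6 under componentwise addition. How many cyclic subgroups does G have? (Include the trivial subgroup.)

Group the elements of G by the cyclic subgroup they generate; each cyclic subgroup of order d accounts for φ(d) elements.
Cyclic subgroups by order — order 1: 1; order 2: 3; order 3: 1; order 4: 2; order 6: 3; order 8: 2; order 12: 2; order 24: 2.
Total: 16.

16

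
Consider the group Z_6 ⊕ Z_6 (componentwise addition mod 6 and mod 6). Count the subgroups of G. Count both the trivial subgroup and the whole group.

30

|G| = 36, so by Lagrange every subgroup order divides 36. Divisors: 1, 2, 3, 4, 6, 9, 12, 18, 36.
Subgroups by order — order 1: 1; order 2: 3; order 3: 4; order 4: 1; order 6: 12; order 9: 1; order 12: 4; order 18: 3; order 36: 1.
Total: 1 + 3 + 4 + 1 + 12 + 1 + 4 + 3 + 1 = 30.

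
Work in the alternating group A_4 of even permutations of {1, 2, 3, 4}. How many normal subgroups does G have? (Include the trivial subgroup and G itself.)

3

G has 10 subgroups. Checking conjugation-invariance by order — order 1: 1/1 normal; order 2: 0/3 normal; order 3: 0/4 normal; order 4: 1/1 normal; order 12: 1/1 normal.
Total normal subgroups: 3.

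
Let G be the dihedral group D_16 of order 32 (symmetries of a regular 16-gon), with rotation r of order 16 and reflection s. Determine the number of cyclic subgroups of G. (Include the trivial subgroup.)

21

Each element a generates a cyclic subgroup ⟨a⟩; distinct elements may generate the same one (a cyclic group of order d has φ(d) generators).
Cyclic subgroups by order — order 1: 1; order 2: 17; order 4: 1; order 8: 1; order 16: 1.
Total: 21.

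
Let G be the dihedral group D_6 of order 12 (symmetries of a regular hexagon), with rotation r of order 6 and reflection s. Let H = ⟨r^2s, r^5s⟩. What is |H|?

4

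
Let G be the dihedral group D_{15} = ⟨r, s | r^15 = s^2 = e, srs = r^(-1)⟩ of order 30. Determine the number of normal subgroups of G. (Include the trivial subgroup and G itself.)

G has 28 subgroups. Checking conjugation-invariance by order — order 1: 1/1 normal; order 2: 0/15 normal; order 3: 1/1 normal; order 5: 1/1 normal; order 6: 0/5 normal; order 10: 0/3 normal; order 15: 1/1 normal; order 30: 1/1 normal.
Total normal subgroups: 5.

5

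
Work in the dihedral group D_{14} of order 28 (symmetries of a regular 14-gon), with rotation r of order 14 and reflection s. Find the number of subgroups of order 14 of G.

3

|G| = 28 and 14 | 28, so subgroups of order 14 are possible by Lagrange.
The subgroups of order 14 are: {e, r, r^2, r^3, r^4, r^5, r^6, r^7, r^8, r^9, r^10, r^11, r^12, r^13}; {e, r^2, r^4, r^6, r^8, r^10, r^12, s, r^2s, r^4s, r^6s, r^8s, r^10s, r^12s}; {e, r^2, r^4, r^6, r^8, r^10, r^12, rs, r^3s, r^5s, r^7s, r^9s, r^11s, r^13s}.
So G has 3 subgroups of order 14.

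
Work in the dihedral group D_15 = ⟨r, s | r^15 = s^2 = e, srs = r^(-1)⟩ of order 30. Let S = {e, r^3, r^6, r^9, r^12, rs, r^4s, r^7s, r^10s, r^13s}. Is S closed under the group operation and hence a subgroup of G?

Yes

|S| = 10 divides |G| = 30, consistent with Lagrange.
S contains the identity, every element's inverse is in S, and S is closed under ·: it is a subgroup.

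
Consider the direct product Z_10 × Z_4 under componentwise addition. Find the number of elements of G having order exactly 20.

16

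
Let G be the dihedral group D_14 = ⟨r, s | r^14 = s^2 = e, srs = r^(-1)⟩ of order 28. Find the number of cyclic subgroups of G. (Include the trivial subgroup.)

A cyclic subgroup of order d is generated by each of its φ(d) elements of order d, so the cyclic subgroups of order d number (#elements of order d)/φ(d).
Cyclic subgroups by order — order 1: 1; order 2: 15; order 7: 1; order 14: 1.
Total: 18.

18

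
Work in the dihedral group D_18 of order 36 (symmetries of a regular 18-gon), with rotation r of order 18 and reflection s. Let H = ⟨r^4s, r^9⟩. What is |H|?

|⟨r^4s⟩| = 2 and |⟨r^9⟩| = 2, so |H| is a multiple of lcm(2, 2) = 2 and divides |G| = 36.
Closing under the operation: H = {e, r^9, r^4s, r^13s}, so |H| = 4.

4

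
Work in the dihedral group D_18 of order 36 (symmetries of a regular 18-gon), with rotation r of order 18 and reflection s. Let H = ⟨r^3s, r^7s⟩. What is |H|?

|⟨r^3s⟩| = 2 and |⟨r^7s⟩| = 2, so |H| is a multiple of lcm(2, 2) = 2 and divides |G| = 36.
Closing under the operation: H = {e, r^2, r^4, r^6, r^8, r^10, r^12, r^14, r^16, rs, r^3s, r^5s, r^7s, r^9s, r^11s, r^13s, r^15s, r^17s}, so |H| = 18.

18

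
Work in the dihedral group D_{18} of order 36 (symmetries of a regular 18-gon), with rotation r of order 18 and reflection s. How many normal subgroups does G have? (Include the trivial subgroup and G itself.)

G has 45 subgroups. Checking conjugation-invariance by order — order 1: 1/1 normal; order 2: 1/19 normal; order 3: 1/1 normal; order 4: 0/9 normal; order 6: 1/7 normal; order 9: 1/1 normal; order 12: 0/3 normal; order 18: 3/3 normal; order 36: 1/1 normal.
Total normal subgroups: 9.

9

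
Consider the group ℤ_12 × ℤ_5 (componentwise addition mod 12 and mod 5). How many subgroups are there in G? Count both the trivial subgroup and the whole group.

|G| = 60, so by Lagrange every subgroup order divides 60. Divisors: 1, 2, 3, 4, 5, 6, 10, 12, 15, 20, 30, 60.
Subgroups by order — order 1: 1; order 2: 1; order 3: 1; order 4: 1; order 5: 1; order 6: 1; order 10: 1; order 12: 1; order 15: 1; order 20: 1; order 30: 1; order 60: 1.
Total: 1 + 1 + 1 + 1 + 1 + 1 + 1 + 1 + 1 + 1 + 1 + 1 = 12.

12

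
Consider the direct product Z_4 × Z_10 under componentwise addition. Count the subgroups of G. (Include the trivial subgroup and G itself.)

16

|G| = 40, so by Lagrange every subgroup order divides 40. Divisors: 1, 2, 4, 5, 8, 10, 20, 40.
Subgroups by order — order 1: 1; order 2: 3; order 4: 3; order 5: 1; order 8: 1; order 10: 3; order 20: 3; order 40: 1.
Total: 1 + 3 + 3 + 1 + 1 + 3 + 3 + 1 = 16.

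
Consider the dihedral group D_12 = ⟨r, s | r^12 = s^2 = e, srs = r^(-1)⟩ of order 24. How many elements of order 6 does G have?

The elements of order 6 are: r^2, r^10.
That's 2.

2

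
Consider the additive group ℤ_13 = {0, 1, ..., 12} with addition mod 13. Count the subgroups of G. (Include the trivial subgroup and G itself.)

Subgroups of the cyclic group ℤ_13 correspond bijectively to divisors of 13.
Divisors of 13: 1, 13.
So ℤ_13 has 2 subgroups.

2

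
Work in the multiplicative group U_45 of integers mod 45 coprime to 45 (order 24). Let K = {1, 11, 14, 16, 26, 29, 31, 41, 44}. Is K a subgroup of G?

No

|K| = 9 does not divide |G| = 24, so by Lagrange K is not a subgroup.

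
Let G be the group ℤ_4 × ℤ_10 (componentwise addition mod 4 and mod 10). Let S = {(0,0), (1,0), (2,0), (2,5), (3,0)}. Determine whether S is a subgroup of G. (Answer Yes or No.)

Closure fails: (1,0) + (2,5) = (3,5) ∉ S. So S is not a subgroup.

No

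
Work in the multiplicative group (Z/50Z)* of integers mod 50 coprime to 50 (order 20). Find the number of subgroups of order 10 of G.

|G| = 20 and 10 | 20, so subgroups of order 10 are possible by Lagrange.
The subgroups of order 10 are: {1, 9, 11, 19, 21, 29, 31, 39, 41, 49}.
So G has 1 subgroup of order 10.

1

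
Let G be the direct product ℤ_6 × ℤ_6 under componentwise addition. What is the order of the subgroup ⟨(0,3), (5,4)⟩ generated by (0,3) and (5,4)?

|⟨(0,3)⟩| = 2 and |⟨(5,4)⟩| = 6, so |H| is a multiple of lcm(2, 6) = 6 and divides |G| = 36.
Closing under the operation: H = {(0,0), (0,3), (1,2), (1,5), (2,1), (2,4), (3,0), (3,3), (4,2), (4,5), (5,1), (5,4)}, so |H| = 12.

12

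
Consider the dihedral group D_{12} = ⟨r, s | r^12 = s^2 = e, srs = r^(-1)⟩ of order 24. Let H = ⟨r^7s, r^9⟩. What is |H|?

8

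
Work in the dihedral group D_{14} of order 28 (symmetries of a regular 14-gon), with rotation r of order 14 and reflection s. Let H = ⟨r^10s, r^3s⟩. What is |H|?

4

|⟨r^10s⟩| = 2 and |⟨r^3s⟩| = 2, so |H| is a multiple of lcm(2, 2) = 2 and divides |G| = 28.
Closing under the operation: H = {e, r^7, r^3s, r^10s}, so |H| = 4.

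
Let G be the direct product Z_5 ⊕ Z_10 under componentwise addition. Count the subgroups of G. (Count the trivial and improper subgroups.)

16

|G| = 50, so by Lagrange every subgroup order divides 50. Divisors: 1, 2, 5, 10, 25, 50.
Subgroups by order — order 1: 1; order 2: 1; order 5: 6; order 10: 6; order 25: 1; order 50: 1.
Total: 1 + 1 + 6 + 6 + 1 + 1 = 16.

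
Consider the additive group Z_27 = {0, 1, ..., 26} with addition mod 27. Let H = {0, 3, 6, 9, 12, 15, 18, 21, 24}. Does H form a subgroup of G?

|H| = 9 divides |G| = 27, consistent with Lagrange.
H contains the identity, every element's inverse is in H, and H is closed under +: it is a subgroup.
In fact H = ⟨3⟩.

Yes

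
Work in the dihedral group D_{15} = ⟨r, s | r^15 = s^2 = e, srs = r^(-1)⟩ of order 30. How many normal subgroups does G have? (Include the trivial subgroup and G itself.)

5

G has 28 subgroups. Checking conjugation-invariance by order — order 1: 1/1 normal; order 2: 0/15 normal; order 3: 1/1 normal; order 5: 1/1 normal; order 6: 0/5 normal; order 10: 0/3 normal; order 15: 1/1 normal; order 30: 1/1 normal.
Total normal subgroups: 5.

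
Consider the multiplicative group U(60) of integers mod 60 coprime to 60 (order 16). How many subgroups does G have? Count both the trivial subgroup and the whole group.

27

|G| = 16, so by Lagrange every subgroup order divides 16. Divisors: 1, 2, 4, 8, 16.
Subgroups by order — order 1: 1; order 2: 7; order 4: 11; order 8: 7; order 16: 1.
Total: 1 + 7 + 11 + 7 + 1 = 27.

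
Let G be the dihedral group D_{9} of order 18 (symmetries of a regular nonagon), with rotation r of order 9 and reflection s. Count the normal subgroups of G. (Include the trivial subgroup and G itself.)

4

G has 16 subgroups. Checking conjugation-invariance by order — order 1: 1/1 normal; order 2: 0/9 normal; order 3: 1/1 normal; order 6: 0/3 normal; order 9: 1/1 normal; order 18: 1/1 normal.
Total normal subgroups: 4.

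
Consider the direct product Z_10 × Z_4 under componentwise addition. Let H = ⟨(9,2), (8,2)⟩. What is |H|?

|⟨(9,2)⟩| = 10 and |⟨(8,2)⟩| = 10, so |H| is a multiple of lcm(10, 10) = 10 and divides |G| = 40.
Closing under the operation: H = {(0,0), (0,2), (1,0), (1,2), (2,0), (2,2), (3,0), (3,2), (4,0), (4,2), (5,0), (5,2), (6,0), (6,2), (7,0), (7,2), (8,0), (8,2), (9,0), (9,2)}, so |H| = 20.

20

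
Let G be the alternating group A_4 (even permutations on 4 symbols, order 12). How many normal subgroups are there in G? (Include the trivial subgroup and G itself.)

G has 10 subgroups. Checking conjugation-invariance by order — order 1: 1/1 normal; order 2: 0/3 normal; order 3: 0/4 normal; order 4: 1/1 normal; order 12: 1/1 normal.
Total normal subgroups: 3.

3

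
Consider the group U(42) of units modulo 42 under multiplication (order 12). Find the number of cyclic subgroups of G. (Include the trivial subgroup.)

Each element a generates a cyclic subgroup ⟨a⟩; distinct elements may generate the same one (a cyclic group of order d has φ(d) generators).
Cyclic subgroups by order — order 1: 1; order 2: 3; order 3: 1; order 6: 3.
Total: 8.

8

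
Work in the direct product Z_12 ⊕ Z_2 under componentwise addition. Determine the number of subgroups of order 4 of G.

3

|G| = 24 and 4 | 24, so subgroups of order 4 are possible by Lagrange.
The subgroups of order 4 are: {(0,0), (0,1), (6,0), (6,1)}; {(0,0), (3,0), (6,0), (9,0)}; {(0,0), (3,1), (6,0), (9,1)}.
So G has 3 subgroups of order 4.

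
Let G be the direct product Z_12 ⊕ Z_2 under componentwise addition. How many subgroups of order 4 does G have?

|G| = 24 and 4 | 24, so subgroups of order 4 are possible by Lagrange.
The subgroups of order 4 are: {(0,0), (0,1), (6,0), (6,1)}; {(0,0), (3,0), (6,0), (9,0)}; {(0,0), (3,1), (6,0), (9,1)}.
So G has 3 subgroups of order 4.

3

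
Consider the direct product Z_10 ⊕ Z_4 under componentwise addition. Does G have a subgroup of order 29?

29 does not divide |G| = 40, so by Lagrange no subgroup of order 29 exists.

No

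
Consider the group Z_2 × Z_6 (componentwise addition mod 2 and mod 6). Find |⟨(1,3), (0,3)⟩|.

4

|⟨(1,3)⟩| = 2 and |⟨(0,3)⟩| = 2, so |H| is a multiple of lcm(2, 2) = 2 and divides |G| = 12.
Closing under the operation: H = {(0,0), (0,3), (1,0), (1,3)}, so |H| = 4.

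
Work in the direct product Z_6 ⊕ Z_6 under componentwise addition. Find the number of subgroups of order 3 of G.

|G| = 36 and 3 | 36, so subgroups of order 3 are possible by Lagrange.
The subgroups of order 3 are: {(0,0), (0,2), (0,4)}; {(0,0), (2,0), (4,0)}; {(0,0), (2,2), (4,4)}; {(0,0), (2,4), (4,2)}.
So G has 4 subgroups of order 3.

4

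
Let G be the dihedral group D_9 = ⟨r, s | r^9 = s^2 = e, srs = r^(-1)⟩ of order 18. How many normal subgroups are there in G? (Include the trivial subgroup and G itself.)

G has 16 subgroups. Checking conjugation-invariance by order — order 1: 1/1 normal; order 2: 0/9 normal; order 3: 1/1 normal; order 6: 0/3 normal; order 9: 1/1 normal; order 18: 1/1 normal.
Total normal subgroups: 4.

4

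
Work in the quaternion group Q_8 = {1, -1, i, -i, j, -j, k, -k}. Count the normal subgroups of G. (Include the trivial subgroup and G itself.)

G has 6 subgroups. Checking conjugation-invariance by order — order 1: 1/1 normal; order 2: 1/1 normal; order 4: 3/3 normal; order 8: 1/1 normal.
Total normal subgroups: 6.

6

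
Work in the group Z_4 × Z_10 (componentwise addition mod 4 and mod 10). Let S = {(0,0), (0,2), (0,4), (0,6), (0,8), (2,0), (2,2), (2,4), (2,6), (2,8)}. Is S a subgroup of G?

Yes

|S| = 10 divides |G| = 40, consistent with Lagrange.
S contains the identity, every element's inverse is in S, and S is closed under +: it is a subgroup.
In fact S = ⟨(2,4)⟩.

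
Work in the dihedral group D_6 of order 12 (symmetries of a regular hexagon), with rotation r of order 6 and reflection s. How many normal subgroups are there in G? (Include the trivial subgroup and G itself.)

G has 16 subgroups. Checking conjugation-invariance by order — order 1: 1/1 normal; order 2: 1/7 normal; order 3: 1/1 normal; order 4: 0/3 normal; order 6: 3/3 normal; order 12: 1/1 normal.
Total normal subgroups: 7.

7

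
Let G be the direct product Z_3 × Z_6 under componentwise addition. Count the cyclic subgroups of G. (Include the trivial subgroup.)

10

Group the elements of G by the cyclic subgroup they generate; each cyclic subgroup of order d accounts for φ(d) elements.
Cyclic subgroups by order — order 1: 1; order 2: 1; order 3: 4; order 6: 4.
Total: 10.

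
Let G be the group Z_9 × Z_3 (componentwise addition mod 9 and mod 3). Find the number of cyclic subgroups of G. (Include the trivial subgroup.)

Group the elements of G by the cyclic subgroup they generate; each cyclic subgroup of order d accounts for φ(d) elements.
Cyclic subgroups by order — order 1: 1; order 3: 4; order 9: 3.
Total: 8.

8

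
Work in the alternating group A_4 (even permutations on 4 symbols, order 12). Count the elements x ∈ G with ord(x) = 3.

The elements of order 3 are: (2 3 4), (2 4 3), (1 2 3), (1 2 4), (1 3 2), (1 3 4), (1 4 2), (1 4 3).
That's 8.

8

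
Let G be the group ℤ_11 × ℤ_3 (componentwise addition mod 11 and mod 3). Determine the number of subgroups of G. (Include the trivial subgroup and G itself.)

4

|G| = 33, so by Lagrange every subgroup order divides 33. Divisors: 1, 3, 11, 33.
Subgroups by order — order 1: 1; order 3: 1; order 11: 1; order 33: 1.
Total: 1 + 1 + 1 + 1 = 4.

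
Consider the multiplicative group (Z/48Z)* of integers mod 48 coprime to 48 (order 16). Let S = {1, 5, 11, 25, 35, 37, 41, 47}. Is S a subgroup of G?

No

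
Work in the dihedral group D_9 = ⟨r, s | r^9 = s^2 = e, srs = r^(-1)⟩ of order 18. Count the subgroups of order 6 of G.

|G| = 18 and 6 | 18, so subgroups of order 6 are possible by Lagrange.
The subgroups of order 6 are: {e, r^3, r^6, r^2s, r^5s, r^8s}; {e, r^3, r^6, s, r^3s, r^6s}; {e, r^3, r^6, rs, r^4s, r^7s}.
So G has 3 subgroups of order 6.

3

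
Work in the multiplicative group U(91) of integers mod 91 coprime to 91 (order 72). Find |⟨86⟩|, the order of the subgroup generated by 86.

12

Compute successive powers of 86 mod 91: 86, 25, 57, 79, 60, 64, 44, 53, …; 86^12 ≡ 1 (mod 91).
So |⟨86⟩| = 12.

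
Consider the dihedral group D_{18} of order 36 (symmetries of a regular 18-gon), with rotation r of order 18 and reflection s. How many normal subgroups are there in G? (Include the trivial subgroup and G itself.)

9

G has 45 subgroups. Checking conjugation-invariance by order — order 1: 1/1 normal; order 2: 1/19 normal; order 3: 1/1 normal; order 4: 0/9 normal; order 6: 1/7 normal; order 9: 1/1 normal; order 12: 0/3 normal; order 18: 3/3 normal; order 36: 1/1 normal.
Total normal subgroups: 9.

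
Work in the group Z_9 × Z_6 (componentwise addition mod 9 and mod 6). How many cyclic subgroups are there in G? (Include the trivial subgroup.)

16

Each element a generates a cyclic subgroup ⟨a⟩; distinct elements may generate the same one (a cyclic group of order d has φ(d) generators).
Cyclic subgroups by order — order 1: 1; order 2: 1; order 3: 4; order 6: 4; order 9: 3; order 18: 3.
Total: 16.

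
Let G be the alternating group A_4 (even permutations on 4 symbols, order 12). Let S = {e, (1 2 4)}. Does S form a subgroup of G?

(1 2 4) ∈ S but its inverse (1 4 2) ∉ S, so S is not a subgroup.

No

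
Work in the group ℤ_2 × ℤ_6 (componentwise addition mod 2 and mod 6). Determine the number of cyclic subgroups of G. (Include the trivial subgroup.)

8

A cyclic subgroup of order d is generated by each of its φ(d) elements of order d, so the cyclic subgroups of order d number (#elements of order d)/φ(d).
Cyclic subgroups by order — order 1: 1; order 2: 3; order 3: 1; order 6: 3.
Total: 8.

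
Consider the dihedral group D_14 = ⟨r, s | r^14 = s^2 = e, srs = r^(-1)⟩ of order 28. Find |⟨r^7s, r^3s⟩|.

|⟨r^7s⟩| = 2 and |⟨r^3s⟩| = 2, so |H| is a multiple of lcm(2, 2) = 2 and divides |G| = 28.
Closing under the operation: H = {e, r^2, r^4, r^6, r^8, r^10, r^12, rs, r^3s, r^5s, r^7s, r^9s, r^11s, r^13s}, so |H| = 14.

14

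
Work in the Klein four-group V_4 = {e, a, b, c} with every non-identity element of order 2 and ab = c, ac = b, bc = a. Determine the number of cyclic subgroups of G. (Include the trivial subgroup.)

4

Each element a generates a cyclic subgroup ⟨a⟩; distinct elements may generate the same one (a cyclic group of order d has φ(d) generators).
Cyclic subgroups by order — order 1: 1; order 2: 3.
Total: 4.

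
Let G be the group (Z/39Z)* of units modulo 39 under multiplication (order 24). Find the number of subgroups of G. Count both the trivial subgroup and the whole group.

|G| = 24, so by Lagrange every subgroup order divides 24. Divisors: 1, 2, 3, 4, 6, 8, 12, 24.
Subgroups by order — order 1: 1; order 2: 3; order 3: 1; order 4: 3; order 6: 3; order 8: 1; order 12: 3; order 24: 1.
Total: 1 + 3 + 1 + 3 + 3 + 1 + 3 + 1 = 16.

16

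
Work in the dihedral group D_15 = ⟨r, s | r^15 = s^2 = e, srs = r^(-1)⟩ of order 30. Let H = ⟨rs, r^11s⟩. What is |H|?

6

|⟨rs⟩| = 2 and |⟨r^11s⟩| = 2, so |H| is a multiple of lcm(2, 2) = 2 and divides |G| = 30.
Closing under the operation: H = {e, r^5, r^10, rs, r^6s, r^11s}, so |H| = 6.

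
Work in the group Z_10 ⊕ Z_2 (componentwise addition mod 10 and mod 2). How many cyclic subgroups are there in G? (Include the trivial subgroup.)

Group the elements of G by the cyclic subgroup they generate; each cyclic subgroup of order d accounts for φ(d) elements.
Cyclic subgroups by order — order 1: 1; order 2: 3; order 5: 1; order 10: 3.
Total: 8.

8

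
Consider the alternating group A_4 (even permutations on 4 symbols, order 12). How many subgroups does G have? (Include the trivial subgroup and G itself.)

10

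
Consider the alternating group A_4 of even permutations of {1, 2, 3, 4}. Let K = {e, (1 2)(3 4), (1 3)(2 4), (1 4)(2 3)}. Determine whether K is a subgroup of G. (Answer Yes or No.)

Yes

|K| = 4 divides |G| = 12, consistent with Lagrange.
K contains the identity, every element's inverse is in K, and K is closed under ∘: it is a subgroup.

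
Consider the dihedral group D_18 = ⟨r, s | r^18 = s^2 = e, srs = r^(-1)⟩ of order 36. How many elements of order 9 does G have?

The elements of order 9 are: r^2, r^4, r^8, r^10, r^14, r^16.
That's 6.

6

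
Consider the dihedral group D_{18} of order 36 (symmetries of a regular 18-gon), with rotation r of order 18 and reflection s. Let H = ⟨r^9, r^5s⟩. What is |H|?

|⟨r^9⟩| = 2 and |⟨r^5s⟩| = 2, so |H| is a multiple of lcm(2, 2) = 2 and divides |G| = 36.
Closing under the operation: H = {e, r^9, r^5s, r^14s}, so |H| = 4.

4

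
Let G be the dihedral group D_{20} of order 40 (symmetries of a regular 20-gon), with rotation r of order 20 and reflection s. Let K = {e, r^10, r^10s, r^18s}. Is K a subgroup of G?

No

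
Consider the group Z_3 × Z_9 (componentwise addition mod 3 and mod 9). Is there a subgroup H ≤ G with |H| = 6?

No

6 does not divide |G| = 27, so by Lagrange no subgroup of order 6 exists.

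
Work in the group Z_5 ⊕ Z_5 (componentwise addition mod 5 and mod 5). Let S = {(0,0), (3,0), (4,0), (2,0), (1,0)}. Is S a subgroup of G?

|S| = 5 divides |G| = 25, consistent with Lagrange.
S contains the identity, every element's inverse is in S, and S is closed under +: it is a subgroup.
In fact S = ⟨(4,0)⟩.

Yes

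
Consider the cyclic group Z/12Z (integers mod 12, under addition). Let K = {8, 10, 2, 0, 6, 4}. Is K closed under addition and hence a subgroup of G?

Yes

|K| = 6 divides |G| = 12, consistent with Lagrange.
K contains the identity, every element's inverse is in K, and K is closed under +: it is a subgroup.
In fact K = ⟨2⟩.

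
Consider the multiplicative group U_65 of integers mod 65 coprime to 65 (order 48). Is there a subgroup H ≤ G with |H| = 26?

26 does not divide |G| = 48, so by Lagrange no subgroup of order 26 exists.

No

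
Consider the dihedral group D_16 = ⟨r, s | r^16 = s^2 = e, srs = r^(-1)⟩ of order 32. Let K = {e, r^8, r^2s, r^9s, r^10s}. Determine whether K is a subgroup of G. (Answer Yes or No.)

No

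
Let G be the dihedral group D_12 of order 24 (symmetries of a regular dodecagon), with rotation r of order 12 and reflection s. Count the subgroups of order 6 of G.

5

|G| = 24 and 6 | 24, so subgroups of order 6 are possible by Lagrange.
The subgroups of order 6 are: {e, r^2, r^4, r^6, r^8, r^10}; {e, r^4, r^8, r^2s, r^6s, r^10s}; {e, r^4, r^8, r^3s, r^7s, r^11s}; {e, r^4, r^8, s, r^4s, r^8s}; … (5 in all).
So G has 5 subgroups of order 6.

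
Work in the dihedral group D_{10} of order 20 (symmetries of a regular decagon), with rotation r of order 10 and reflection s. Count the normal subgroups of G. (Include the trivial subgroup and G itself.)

G has 22 subgroups. Checking conjugation-invariance by order — order 1: 1/1 normal; order 2: 1/11 normal; order 4: 0/5 normal; order 5: 1/1 normal; order 10: 3/3 normal; order 20: 1/1 normal.
Total normal subgroups: 7.

7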